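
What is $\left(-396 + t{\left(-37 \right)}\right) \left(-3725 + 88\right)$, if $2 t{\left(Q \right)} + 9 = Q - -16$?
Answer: $1494807$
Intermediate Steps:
$t{\left(Q \right)} = \frac{7}{2} + \frac{Q}{2}$ ($t{\left(Q \right)} = - \frac{9}{2} + \frac{Q - -16}{2} = - \frac{9}{2} + \frac{Q + 16}{2} = - \frac{9}{2} + \frac{16 + Q}{2} = - \frac{9}{2} + \left(8 + \frac{Q}{2}\right) = \frac{7}{2} + \frac{Q}{2}$)
$\left(-396 + t{\left(-37 \right)}\right) \left(-3725 + 88\right) = \left(-396 + \left(\frac{7}{2} + \frac{1}{2} \left(-37\right)\right)\right) \left(-3725 + 88\right) = \left(-396 + \left(\frac{7}{2} - \frac{37}{2}\right)\right) \left(-3637\right) = \left(-396 - 15\right) \left(-3637\right) = \left(-411\right) \left(-3637\right) = 1494807$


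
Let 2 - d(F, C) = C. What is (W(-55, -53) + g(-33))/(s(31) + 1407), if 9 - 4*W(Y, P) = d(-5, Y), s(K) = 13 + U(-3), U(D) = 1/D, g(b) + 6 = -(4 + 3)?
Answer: -75/4259 ≈ -0.017610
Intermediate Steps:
g(b) = -13 (g(b) = -6 - (4 + 3) = -6 - 1*7 = -6 - 7 = -13)
d(F, C) = 2 - C
s(K) = 38/3 (s(K) = 13 + 1/(-3) = 13 - ⅓ = 38/3)
W(Y, P) = 7/4 + Y/4 (W(Y, P) = 9/4 - (2 - Y)/4 = 9/4 + (-½ + Y/4) = 7/4 + Y/4)
(W(-55, -53) + g(-33))/(s(31) + 1407) = ((7/4 + (¼)*(-55)) - 13)/(38/3 + 1407) = ((7/4 - 55/4) - 13)/(4259/3) = (-12 - 13)*(3/4259) = -25*3/4259 = -75/4259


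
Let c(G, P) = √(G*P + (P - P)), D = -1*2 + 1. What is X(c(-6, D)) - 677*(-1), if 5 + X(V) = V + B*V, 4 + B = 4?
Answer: 672 + √6 ≈ 674.45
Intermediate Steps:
B = 0 (B = -4 + 4 = 0)
D = -1 (D = -2 + 1 = -1)
c(G, P) = √(G*P) (c(G, P) = √(G*P + 0) = √(G*P))
X(V) = -5 + V (X(V) = -5 + (V + 0*V) = -5 + (V + 0) = -5 + V)
X(c(-6, D)) - 677*(-1) = (-5 + √(-6*(-1))) - 677*(-1) = (-5 + √6) - 1*(-677) = (-5 + √6) + 677 = 672 + √6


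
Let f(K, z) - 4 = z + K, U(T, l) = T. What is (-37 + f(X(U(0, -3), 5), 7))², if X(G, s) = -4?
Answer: 900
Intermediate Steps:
f(K, z) = 4 + K + z (f(K, z) = 4 + (z + K) = 4 + (K + z) = 4 + K + z)
(-37 + f(X(U(0, -3), 5), 7))² = (-37 + (4 - 4 + 7))² = (-37 + 7)² = (-30)² = 900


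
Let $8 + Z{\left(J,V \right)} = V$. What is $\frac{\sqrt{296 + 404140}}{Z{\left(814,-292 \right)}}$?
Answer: $- \frac{\sqrt{101109}}{150} \approx -2.1198$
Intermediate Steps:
$Z{\left(J,V \right)} = -8 + V$
$\frac{\sqrt{296 + 404140}}{Z{\left(814,-292 \right)}} = \frac{\sqrt{296 + 404140}}{-8 - 292} = \frac{\sqrt{404436}}{-300} = 2 \sqrt{101109} \left(- \frac{1}{300}\right) = - \frac{\sqrt{101109}}{150}$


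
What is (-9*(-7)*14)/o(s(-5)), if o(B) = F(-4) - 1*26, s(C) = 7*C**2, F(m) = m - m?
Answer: -441/13 ≈ -33.923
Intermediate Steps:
F(m) = 0
o(B) = -26 (o(B) = 0 - 1*26 = 0 - 26 = -26)
(-9*(-7)*14)/o(s(-5)) = (-9*(-7)*14)/(-26) = (63*14)*(-1/26) = 882*(-1/26) = -441/13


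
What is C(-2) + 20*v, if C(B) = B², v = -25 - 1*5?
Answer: -596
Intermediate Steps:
v = -30 (v = -25 - 5 = -30)
C(-2) + 20*v = (-2)² + 20*(-30) = 4 - 600 = -596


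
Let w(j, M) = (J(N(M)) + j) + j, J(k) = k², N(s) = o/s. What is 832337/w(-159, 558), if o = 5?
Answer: -259159777668/99013727 ≈ -2617.4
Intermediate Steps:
N(s) = 5/s
w(j, M) = 2*j + 25/M² (w(j, M) = ((5/M)² + j) + j = (25/M² + j) + j = (j + 25/M²) + j = 2*j + 25/M²)
832337/w(-159, 558) = 832337/(2*(-159) + 25/558²) = 832337/(-318 + 25*(1/311364)) = 832337/(-318 + 25/311364) = 832337/(-99013727/311364) = 832337*(-311364/99013727) = -259159777668/99013727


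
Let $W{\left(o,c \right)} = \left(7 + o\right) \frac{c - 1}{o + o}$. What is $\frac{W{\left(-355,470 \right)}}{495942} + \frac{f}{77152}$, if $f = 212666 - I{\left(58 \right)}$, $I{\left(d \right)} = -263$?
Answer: $\frac{6249075029667}{2263889266720} \approx 2.7603$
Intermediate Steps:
$W{\left(o,c \right)} = \frac{\left(-1 + c\right) \left(7 + o\right)}{2 o}$ ($W{\left(o,c \right)} = \left(7 + o\right) \frac{-1 + c}{2 o} = \frac{\left(-1 + c\right) \left(7 + o\right)}{2 o}$)
$f = 212929$ ($f = 212666 - -263 = 212666 + 263 = 212929$)
$\frac{W{\left(-355,470 \right)}}{495942} + \frac{f}{77152} = \frac{\frac{1}{2} \frac{1}{-355} \left(-7 + 7 \cdot 470 - 355 \left(-1 + 470\right)\right)}{495942} + \frac{212929}{77152} = \frac{1}{2} \left(- \frac{1}{355}\right) \left(-7 + 3290 - 166495\right) \frac{1}{495942} + 212929 \cdot \frac{1}{77152} = \frac{1}{2} \left(- \frac{1}{355}\right) \left(-7 + 3290 - 166495\right) \frac{1}{495942} + \frac{212929}{77152} = \frac{1}{2} \left(- \frac{1}{355}\right) \left(-163212\right) \frac{1}{495942} + \frac{212929}{77152} = \frac{81606}{355} \cdot \frac{1}{495942} + \frac{212929}{77152} = \frac{13601}{29343235} + \frac{212929}{77152} = \frac{6249075029667}{2263889266720}$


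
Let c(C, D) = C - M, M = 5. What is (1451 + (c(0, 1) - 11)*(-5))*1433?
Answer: 2193923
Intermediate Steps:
c(C, D) = -5 + C (c(C, D) = C - 1*5 = C - 5 = -5 + C)
(1451 + (c(0, 1) - 11)*(-5))*1433 = (1451 + ((-5 + 0) - 11)*(-5))*1433 = (1451 + (-5 - 11)*(-5))*1433 = (1451 - 16*(-5))*1433 = (1451 + 80)*1433 = 1531*1433 = 2193923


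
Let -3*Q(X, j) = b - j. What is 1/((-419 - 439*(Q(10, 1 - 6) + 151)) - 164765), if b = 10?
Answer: -1/229278 ≈ -4.3615e-6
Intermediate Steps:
Q(X, j) = -10/3 + j/3 (Q(X, j) = -(10 - j)/3 = -10/3 + j/3)
1/((-419 - 439*(Q(10, 1 - 6) + 151)) - 164765) = 1/((-419 - 439*((-10/3 + (1 - 6)/3) + 151)) - 164765) = 1/((-419 - 439*((-10/3 + (⅓)*(-5)) + 151)) - 164765) = 1/((-419 - 439*((-10/3 - 5/3) + 151)) - 164765) = 1/((-419 - 439*(-5 + 151)) - 164765) = 1/((-419 - 439*146) - 164765) = 1/((-419 - 64094) - 164765) = 1/(-64513 - 164765) = 1/(-229278) = -1/229278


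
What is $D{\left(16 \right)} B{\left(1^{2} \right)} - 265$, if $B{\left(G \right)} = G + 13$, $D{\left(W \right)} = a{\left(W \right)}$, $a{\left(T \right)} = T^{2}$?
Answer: $3319$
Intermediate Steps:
$D{\left(W \right)} = W^{2}$
$B{\left(G \right)} = 13 + G$
$D{\left(16 \right)} B{\left(1^{2} \right)} - 265 = 16^{2} \left(13 + 1^{2}\right) - 265 = 256 \left(13 + 1\right) - 265 = 256 \cdot 14 - 265 = 3584 - 265 = 3319$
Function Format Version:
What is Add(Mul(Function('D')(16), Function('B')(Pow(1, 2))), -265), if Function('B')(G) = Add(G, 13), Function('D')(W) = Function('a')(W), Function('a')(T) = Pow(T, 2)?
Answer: 3319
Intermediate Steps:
Function('D')(W) = Pow(W, 2)
Function('B')(G) = Add(13, G)
Add(Mul(Function('D')(16), Function('B')(Pow(1, 2))), -265) = Add(Mul(Pow(16, 2), Add(13, Pow(1, 2))), -265) = Add(Mul(256, Add(13, 1)), -265) = Add(Mul(256, 14), -265) = Add(3584, -265) = 3319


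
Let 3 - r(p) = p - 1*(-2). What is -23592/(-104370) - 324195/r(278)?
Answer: 5640461189/4818415 ≈ 1170.6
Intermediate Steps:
r(p) = 1 - p (r(p) = 3 - (p - 1*(-2)) = 3 - (p + 2) = 3 - (2 + p) = 3 + (-2 - p) = 1 - p)
-23592/(-104370) - 324195/r(278) = -23592/(-104370) - 324195/(1 - 1*278) = -23592*(-1/104370) - 324195/(1 - 278) = 3932/17395 - 324195/(-277) = 3932/17395 - 324195*(-1/277) = 3932/17395 + 324195/277 = 5640461189/4818415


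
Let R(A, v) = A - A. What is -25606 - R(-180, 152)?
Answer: -25606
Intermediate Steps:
R(A, v) = 0
-25606 - R(-180, 152) = -25606 - 1*0 = -25606 + 0 = -25606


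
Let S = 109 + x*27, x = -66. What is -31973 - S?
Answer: -30300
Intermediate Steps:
S = -1673 (S = 109 - 66*27 = 109 - 1782 = -1673)
-31973 - S = -31973 - 1*(-1673) = -31973 + 1673 = -30300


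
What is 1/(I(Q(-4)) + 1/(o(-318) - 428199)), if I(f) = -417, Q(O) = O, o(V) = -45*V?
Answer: -413889/172591714 ≈ -0.0023981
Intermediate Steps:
1/(I(Q(-4)) + 1/(o(-318) - 428199)) = 1/(-417 + 1/(-45*(-318) - 428199)) = 1/(-417 + 1/(14310 - 428199)) = 1/(-417 + 1/(-413889)) = 1/(-417 - 1/413889) = 1/(-172591714/413889) = -413889/172591714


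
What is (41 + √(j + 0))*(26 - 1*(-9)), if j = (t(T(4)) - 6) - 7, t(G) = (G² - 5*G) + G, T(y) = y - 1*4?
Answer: 1435 + 35*I*√13 ≈ 1435.0 + 126.19*I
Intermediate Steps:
T(y) = -4 + y (T(y) = y - 4 = -4 + y)
t(G) = G² - 4*G
j = -13 (j = ((-4 + 4)*(-4 + (-4 + 4)) - 6) - 7 = (0*(-4 + 0) - 6) - 7 = (0*(-4) - 6) - 7 = (0 - 6) - 7 = -6 - 7 = -13)
(41 + √(j + 0))*(26 - 1*(-9)) = (41 + √(-13 + 0))*(26 - 1*(-9)) = (41 + √(-13))*(26 + 9) = (41 + I*√13)*35 = 1435 + 35*I*√13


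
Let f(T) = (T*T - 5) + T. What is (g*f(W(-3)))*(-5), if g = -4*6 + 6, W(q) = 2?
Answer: 90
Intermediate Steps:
f(T) = -5 + T + T² (f(T) = (T² - 5) + T = (-5 + T²) + T = -5 + T + T²)
g = -18 (g = -24 + 6 = -18)
(g*f(W(-3)))*(-5) = -18*(-5 + 2 + 2²)*(-5) = -18*(-5 + 2 + 4)*(-5) = -18*1*(-5) = -18*(-5) = 90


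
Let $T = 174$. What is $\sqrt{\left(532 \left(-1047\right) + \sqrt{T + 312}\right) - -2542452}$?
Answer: $\sqrt{1985448 + 9 \sqrt{6}} \approx 1409.1$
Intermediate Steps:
$\sqrt{\left(532 \left(-1047\right) + \sqrt{T + 312}\right) - -2542452} = \sqrt{\left(532 \left(-1047\right) + \sqrt{174 + 312}\right) - -2542452} = \sqrt{\left(-557004 + \sqrt{486}\right) + 2542452} = \sqrt{\left(-557004 + 9 \sqrt{6}\right) + 2542452} = \sqrt{1985448 + 9 \sqrt{6}}$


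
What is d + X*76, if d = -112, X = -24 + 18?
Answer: -568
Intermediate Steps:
X = -6
d + X*76 = -112 - 6*76 = -112 - 456 = -568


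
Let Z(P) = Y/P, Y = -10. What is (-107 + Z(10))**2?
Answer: 11664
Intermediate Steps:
Z(P) = -10/P
(-107 + Z(10))**2 = (-107 - 10/10)**2 = (-107 - 10*1/10)**2 = (-107 - 1)**2 = (-108)**2 = 11664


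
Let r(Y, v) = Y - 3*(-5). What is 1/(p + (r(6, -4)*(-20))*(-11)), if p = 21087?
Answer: 1/25707 ≈ 3.8900e-5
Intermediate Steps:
r(Y, v) = 15 + Y (r(Y, v) = Y + 15 = 15 + Y)
1/(p + (r(6, -4)*(-20))*(-11)) = 1/(21087 + ((15 + 6)*(-20))*(-11)) = 1/(21087 + (21*(-20))*(-11)) = 1/(21087 - 420*(-11)) = 1/(21087 + 4620) = 1/25707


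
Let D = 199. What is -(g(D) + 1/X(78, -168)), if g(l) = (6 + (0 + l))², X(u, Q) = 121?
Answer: -5085026/121 ≈ -42025.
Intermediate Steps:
g(l) = (6 + l)²
-(g(D) + 1/X(78, -168)) = -((6 + 199)² + 1/121) = -(205² + 1/121) = -(42025 + 1/121) = -1*5085026/121 = -5085026/121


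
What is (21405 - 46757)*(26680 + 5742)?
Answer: -821962544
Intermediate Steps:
(21405 - 46757)*(26680 + 5742) = -25352*32422 = -821962544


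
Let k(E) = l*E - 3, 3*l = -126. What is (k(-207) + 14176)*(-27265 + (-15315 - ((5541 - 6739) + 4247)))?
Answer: -1043398343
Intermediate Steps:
l = -42 (l = (1/3)*(-126) = -42)
k(E) = -3 - 42*E (k(E) = -42*E - 3 = -3 - 42*E)
(k(-207) + 14176)*(-27265 + (-15315 - ((5541 - 6739) + 4247))) = ((-3 - 42*(-207)) + 14176)*(-27265 + (-15315 - ((5541 - 6739) + 4247))) = ((-3 + 8694) + 14176)*(-27265 + (-15315 - (-1198 + 4247))) = (8691 + 14176)*(-27265 + (-15315 - 1*3049)) = 22867*(-27265 + (-15315 - 3049)) = 22867*(-27265 - 18364) = 22867*(-45629) = -1043398343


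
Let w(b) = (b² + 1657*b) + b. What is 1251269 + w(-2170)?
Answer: 2362309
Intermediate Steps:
w(b) = b² + 1658*b
1251269 + w(-2170) = 1251269 - 2170*(1658 - 2170) = 1251269 - 2170*(-512) = 1251269 + 1111040 = 2362309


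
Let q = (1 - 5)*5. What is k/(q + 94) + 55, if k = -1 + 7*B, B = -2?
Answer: 4055/74 ≈ 54.797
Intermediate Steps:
k = -15 (k = -1 + 7*(-2) = -1 - 14 = -15)
q = -20 (q = -4*5 = -20)
k/(q + 94) + 55 = -15/(-20 + 94) + 55 = -15/74 + 55 = 4055/74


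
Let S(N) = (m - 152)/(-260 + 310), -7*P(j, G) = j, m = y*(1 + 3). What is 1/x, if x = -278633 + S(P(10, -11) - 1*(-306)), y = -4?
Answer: -25/6965909 ≈ -3.5889e-6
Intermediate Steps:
m = -16 (m = -4*(1 + 3) = -4*4 = -16)
P(j, G) = -j/7
S(N) = -84/25 (S(N) = (-16 - 152)/(-260 + 310) = -168/50 = -168*1/50 = -84/25)
x = -6965909/25 (x = -278633 - 84/25 = -6965909/25 ≈ -2.7864e+5)
1/x = 1/(-6965909/25) = -25/6965909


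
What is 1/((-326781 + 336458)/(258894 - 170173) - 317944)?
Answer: -88721/28208299947 ≈ -3.1452e-6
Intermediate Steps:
1/((-326781 + 336458)/(258894 - 170173) - 317944) = 1/(9677/88721 - 317944) = 1/(-28208299947/88721) = -88721/28208299947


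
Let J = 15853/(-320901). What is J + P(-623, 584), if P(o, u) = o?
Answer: -199937176/320901 ≈ -623.05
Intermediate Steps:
J = -15853/320901 (J = 15853*(-1/320901) = -15853/320901 ≈ -0.049402)
J + P(-623, 584) = -15853/320901 - 623 = -199937176/320901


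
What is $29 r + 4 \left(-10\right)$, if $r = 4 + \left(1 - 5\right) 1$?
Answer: $-40$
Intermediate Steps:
$r = 0$ ($r = 4 + \left(1 - 5\right) 1 = 4 - 4 = 0$)
$29 r + 4 \left(-10\right) = 29 \cdot 0 + 4 \left(-10\right) = 0 - 40 = -40$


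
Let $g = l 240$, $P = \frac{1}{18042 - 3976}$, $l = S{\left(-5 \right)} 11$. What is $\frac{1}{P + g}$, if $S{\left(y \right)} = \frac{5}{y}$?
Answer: $- \frac{14066}{37134239} \approx -0.00037879$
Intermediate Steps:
$l = -11$ ($l = \frac{5}{-5} \cdot 11 = 5 \left(- \frac{1}{5}\right) 11 = \left(-1\right) 11 = -11$)
$P = \frac{1}{14066} \approx 7.1093 \cdot 10^{-5}$
$g = -2640$ ($g = \left(-11\right) 240 = -2640$)
$\frac{1}{P + g} = \frac{1}{\frac{1}{14066} - 2640} = \frac{1}{- \frac{37134239}{14066}} = - \frac{14066}{37134239}$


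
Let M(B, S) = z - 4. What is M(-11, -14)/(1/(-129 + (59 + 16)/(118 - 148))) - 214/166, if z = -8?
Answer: 130867/83 ≈ 1576.7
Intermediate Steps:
M(B, S) = -12 (M(B, S) = -8 - 4 = -12)
M(-11, -14)/(1/(-129 + (59 + 16)/(118 - 148))) - 214/166 = -(-1548 + 12*(59 + 16)/(118 - 148)) - 214/166 = -12/(1/(-129 + 75/(-30))) - 214*1/166 = -12/(1/(-129 + 75*(-1/30))) - 107/83 = -12/(1/(-129 - 5/2)) - 107/83 = -12/(1/(-263/2)) - 107/83 = -12/(-2/263) - 107/83 = -12*(-263/2) - 107/83 = 1578 - 107/83 = 130867/83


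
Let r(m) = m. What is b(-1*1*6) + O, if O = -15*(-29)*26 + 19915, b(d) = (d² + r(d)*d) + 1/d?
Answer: 187781/6 ≈ 31297.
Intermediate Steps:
b(d) = 1/d + 2*d² (b(d) = (d² + d*d) + 1/d = (d² + d²) + 1/d = 2*d² + 1/d = 1/d + 2*d²)
O = 31225 (O = 435*26 + 19915 = 11310 + 19915 = 31225)
b(-1*1*6) + O = (1 + 2*(-1*1*6)³)/((-1*1*6)) + 31225 = (1 + 2*(-1*6)³)/((-1*6)) + 31225 = (1 + 2*(-6)³)/(-6) + 31225 = -(1 + 2*(-216))/6 + 31225 = -(1 - 432)/6 + 31225 = -⅙*(-431) + 31225 = 431/6 + 31225 = 187781/6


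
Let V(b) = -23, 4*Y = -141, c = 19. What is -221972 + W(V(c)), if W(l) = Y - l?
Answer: -887937/4 ≈ -2.2198e+5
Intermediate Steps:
Y = -141/4 (Y = (1/4)*(-141) = -141/4 ≈ -35.250)
W(l) = -141/4 - l
-221972 + W(V(c)) = -221972 + (-141/4 - 1*(-23)) = -221972 + (-141/4 + 23) = -221972 - 49/4 = -887937/4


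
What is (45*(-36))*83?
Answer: -134460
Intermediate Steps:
(45*(-36))*83 = -1620*83 = -134460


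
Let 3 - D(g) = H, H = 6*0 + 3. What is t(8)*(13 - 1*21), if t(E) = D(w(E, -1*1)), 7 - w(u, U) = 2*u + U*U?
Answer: 0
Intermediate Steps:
w(u, U) = 7 - U² - 2*u (w(u, U) = 7 - (2*u + U*U) = 7 - (2*u + U²) = 7 - (U² + 2*u) = 7 + (-U² - 2*u) = 7 - U² - 2*u)
H = 3 (H = 0 + 3 = 3)
D(g) = 0 (D(g) = 3 - 1*3 = 3 - 3 = 0)
t(E) = 0
t(8)*(13 - 1*21) = 0*(13 - 1*21) = 0*(13 - 21) = 0*(-8) = 0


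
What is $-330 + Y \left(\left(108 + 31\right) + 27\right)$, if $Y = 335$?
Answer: $55280$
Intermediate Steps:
$-330 + Y \left(\left(108 + 31\right) + 27\right) = -330 + 335 \left(\left(108 + 31\right) + 27\right) = -330 + 335 \left(139 + 27\right) = -330 + 335 \cdot 166 = -330 + 55610 = 55280$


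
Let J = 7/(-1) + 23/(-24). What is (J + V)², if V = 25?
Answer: 167281/576 ≈ 290.42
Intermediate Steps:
J = -191/24 (J = 7*(-1) + 23*(-1/24) = -7 - 23/24 = -191/24 ≈ -7.9583)
(J + V)² = (-191/24 + 25)² = (409/24)² = 167281/576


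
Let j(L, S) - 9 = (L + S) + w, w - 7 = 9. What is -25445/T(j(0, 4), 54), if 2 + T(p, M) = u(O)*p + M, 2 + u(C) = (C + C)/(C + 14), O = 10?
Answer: -152670/109 ≈ -1400.6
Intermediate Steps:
w = 16 (w = 7 + 9 = 16)
u(C) = -2 + 2*C/(14 + C) (u(C) = -2 + (C + C)/(C + 14) = -2 + (2*C)/(14 + C) = -2 + 2*C/(14 + C))
j(L, S) = 25 + L + S (j(L, S) = 9 + ((L + S) + 16) = 9 + (16 + L + S) = 25 + L + S)
T(p, M) = -2 + M - 7*p/6 (T(p, M) = -2 + ((-28/(14 + 10))*p + M) = -2 + ((-28/24)*p + M) = -2 + ((-28*1/24)*p + M) = -2 + (-7*p/6 + M) = -2 + (M - 7*p/6) = -2 + M - 7*p/6)
-25445/T(j(0, 4), 54) = -25445/(-2 + 54 - 7*(25 + 0 + 4)/6) = -25445/(-2 + 54 - 7/6*29) = -25445/(-2 + 54 - 203/6) = -25445/109/6 = -25445*6/109 = -152670/109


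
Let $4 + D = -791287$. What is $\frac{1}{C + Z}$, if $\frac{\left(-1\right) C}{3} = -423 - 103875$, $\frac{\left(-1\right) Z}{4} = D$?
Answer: $\frac{1}{3478058} \approx 2.8752 \cdot 10^{-7}$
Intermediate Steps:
$D = -791291$ ($D = -4 - 791287 = -791291$)
$Z = 3165164$ ($Z = \left(-4\right) \left(-791291\right) = 3165164$)
$C = 312894$ ($C = - 3 \left(-423 - 103875\right) = \left(-3\right) \left(-104298\right) = 312894$)
$\frac{1}{C + Z} = \frac{1}{312894 + 3165164} = \frac{1}{3478058}$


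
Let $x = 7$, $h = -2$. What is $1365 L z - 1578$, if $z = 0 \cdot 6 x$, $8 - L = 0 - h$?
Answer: $-1578$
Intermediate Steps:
$L = 6$ ($L = 8 - \left(0 - -2\right) = 8 - \left(0 + 2\right) = 8 - 2 = 6$)
$z = 0$ ($z = 0 \cdot 6 \cdot 7 = 0 \cdot 7 = 0$)
$1365 L z - 1578 = 1365 \cdot 6 \cdot 0 - 1578 = 1365 \cdot 0 - 1578 = 0 - 1578 = -1578$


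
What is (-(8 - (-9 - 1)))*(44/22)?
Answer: -36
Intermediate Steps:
(-(8 - (-9 - 1)))*(44/22) = (-(8 - 1*(-10)))*(44*(1/22)) = -(8 + 10)*2 = -1*18*2 = -18*2 = -36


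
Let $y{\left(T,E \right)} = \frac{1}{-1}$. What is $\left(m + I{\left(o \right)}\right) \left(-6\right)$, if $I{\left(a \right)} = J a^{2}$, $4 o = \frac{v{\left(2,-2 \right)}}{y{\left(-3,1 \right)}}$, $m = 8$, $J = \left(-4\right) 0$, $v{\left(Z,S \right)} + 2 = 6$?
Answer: $-48$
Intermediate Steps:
$y{\left(T,E \right)} = -1$
$v{\left(Z,S \right)} = 4$ ($v{\left(Z,S \right)} = -2 + 6 = 4$)
$J = 0$
$o = -1$ ($o = \frac{4 \frac{1}{-1}}{4} = \frac{4 \left(-1\right)}{4} = \frac{1}{4} \left(-4\right) = -1$)
$I{\left(a \right)} = 0$ ($I{\left(a \right)} = 0 a^{2} = 0$)
$\left(m + I{\left(o \right)}\right) \left(-6\right) = \left(8 + 0\right) \left(-6\right) = 8 \left(-6\right) = -48$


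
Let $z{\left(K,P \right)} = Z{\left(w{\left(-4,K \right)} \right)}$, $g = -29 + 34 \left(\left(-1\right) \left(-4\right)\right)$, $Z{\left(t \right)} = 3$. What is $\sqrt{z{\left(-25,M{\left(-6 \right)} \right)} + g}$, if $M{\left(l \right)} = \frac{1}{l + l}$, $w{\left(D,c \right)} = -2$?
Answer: $\sqrt{110} \approx 10.488$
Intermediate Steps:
$M{\left(l \right)} = \frac{1}{2 l}$
$g = 107$ ($g = -29 + 34 \cdot 4 = -29 + 136 = 107$)
$z{\left(K,P \right)} = 3$
$\sqrt{z{\left(-25,M{\left(-6 \right)} \right)} + g} = \sqrt{3 + 107} = \sqrt{110}$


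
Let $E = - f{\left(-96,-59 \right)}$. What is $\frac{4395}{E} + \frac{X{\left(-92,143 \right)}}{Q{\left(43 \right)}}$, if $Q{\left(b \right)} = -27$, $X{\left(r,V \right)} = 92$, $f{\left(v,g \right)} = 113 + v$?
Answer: $- \frac{120229}{459} \approx -261.94$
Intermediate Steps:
$E = -17$ ($E = - (113 - 96) = \left(-1\right) 17 = -17$)
$\frac{4395}{E} + \frac{X{\left(-92,143 \right)}}{Q{\left(43 \right)}} = \frac{4395}{-17} + \frac{92}{-27} = 4395 \left(- \frac{1}{17}\right) + 92 \left(- \frac{1}{27}\right) = - \frac{4395}{17} - \frac{92}{27} = - \frac{120229}{459}$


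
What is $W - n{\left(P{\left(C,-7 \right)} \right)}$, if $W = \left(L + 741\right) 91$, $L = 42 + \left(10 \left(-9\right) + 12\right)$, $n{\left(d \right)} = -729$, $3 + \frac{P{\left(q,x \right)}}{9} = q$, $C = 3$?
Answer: $64884$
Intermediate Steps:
$P{\left(q,x \right)} = -27 + 9 q$
$L = -36$ ($L = 42 + \left(-90 + 12\right) = 42 - 78 = -36$)
$W = 64155$ ($W = \left(-36 + 741\right) 91 = 705 \cdot 91 = 64155$)
$W - n{\left(P{\left(C,-7 \right)} \right)} = 64155 - -729 = 64155 + 729 = 64884$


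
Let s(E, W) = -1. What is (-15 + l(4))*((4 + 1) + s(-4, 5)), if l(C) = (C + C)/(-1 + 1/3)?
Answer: -108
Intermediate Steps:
l(C) = -3*C (l(C) = (2*C)/(-1 + ⅓) = (2*C)/(-⅔) = (2*C)*(-3/2) = -3*C)
(-15 + l(4))*((4 + 1) + s(-4, 5)) = (-15 - 3*4)*((4 + 1) - 1) = (-15 - 12)*(5 - 1) = -27*4 = -108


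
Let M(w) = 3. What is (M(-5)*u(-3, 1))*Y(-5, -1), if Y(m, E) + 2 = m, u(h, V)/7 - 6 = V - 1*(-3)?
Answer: -1470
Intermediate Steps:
u(h, V) = 63 + 7*V (u(h, V) = 42 + 7*(V - 1*(-3)) = 42 + 7*(V + 3) = 42 + 7*(3 + V) = 42 + (21 + 7*V) = 63 + 7*V)
Y(m, E) = -2 + m
(M(-5)*u(-3, 1))*Y(-5, -1) = (3*(63 + 7*1))*(-2 - 5) = (3*(63 + 7))*(-7) = (3*70)*(-7) = 210*(-7) = -1470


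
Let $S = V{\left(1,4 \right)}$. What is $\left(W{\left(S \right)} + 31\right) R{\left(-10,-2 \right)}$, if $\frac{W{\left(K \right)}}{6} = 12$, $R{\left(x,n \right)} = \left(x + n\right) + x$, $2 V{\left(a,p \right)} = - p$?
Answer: $-2266$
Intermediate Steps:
$V{\left(a,p \right)} = - \frac{p}{2}$ ($V{\left(a,p \right)} = \frac{\left(-1\right) p}{2} = - \frac{p}{2}$)
$S = -2$ ($S = \left(- \frac{1}{2}\right) 4 = -2$)
$R{\left(x,n \right)} = n + 2 x$ ($R{\left(x,n \right)} = \left(n + x\right) + x = n + 2 x$)
$W{\left(K \right)} = 72$ ($W{\left(K \right)} = 6 \cdot 12 = 72$)
$\left(W{\left(S \right)} + 31\right) R{\left(-10,-2 \right)} = \left(72 + 31\right) \left(-2 + 2 \left(-10\right)\right) = 103 \left(-2 - 20\right) = 103 \left(-22\right) = -2266$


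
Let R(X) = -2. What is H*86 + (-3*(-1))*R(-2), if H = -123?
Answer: -10584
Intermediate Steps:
H*86 + (-3*(-1))*R(-2) = -123*86 - 3*(-1)*(-2) = -10578 + 3*(-2) = -10578 - 6 = -10584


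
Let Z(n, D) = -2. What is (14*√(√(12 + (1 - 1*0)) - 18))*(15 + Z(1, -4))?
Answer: 182*√(-18 + √13) ≈ 690.51*I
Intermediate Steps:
(14*√(√(12 + (1 - 1*0)) - 18))*(15 + Z(1, -4)) = (14*√(√(12 + (1 - 1*0)) - 18))*(15 - 2) = (14*√(√(12 + (1 + 0)) - 18))*13 = (14*√(√(12 + 1) - 18))*13 = (14*√(√13 - 18))*13 = (14*√(-18 + √13))*13 = 182*√(-18 + √13)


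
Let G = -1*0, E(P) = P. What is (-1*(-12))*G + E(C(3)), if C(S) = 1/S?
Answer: 1/3 ≈ 0.33333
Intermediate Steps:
G = 0
(-1*(-12))*G + E(C(3)) = -1*(-12)*0 + 1/3 = 12*0 + 1/3 = 0 + 1/3 = 1/3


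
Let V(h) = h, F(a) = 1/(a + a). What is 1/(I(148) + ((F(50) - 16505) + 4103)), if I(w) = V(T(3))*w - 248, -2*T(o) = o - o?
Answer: -100/1264999 ≈ -7.9051e-5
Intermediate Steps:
F(a) = 1/(2*a)
T(o) = 0 (T(o) = -(o - o)/2 = -1/2*0 = 0)
I(w) = -248 (I(w) = 0*w - 248 = 0 - 248 = -248)
1/(I(148) + ((F(50) - 16505) + 4103)) = 1/(-248 + (((1/2)/50 - 16505) + 4103)) = 1/(-248 + (((1/2)*(1/50) - 16505) + 4103)) = 1/(-248 + ((1/100 - 16505) + 4103)) = 1/(-248 + (-1650499/100 + 4103)) = 1/(-248 - 1240199/100) = 1/(-1264999/100) = -100/1264999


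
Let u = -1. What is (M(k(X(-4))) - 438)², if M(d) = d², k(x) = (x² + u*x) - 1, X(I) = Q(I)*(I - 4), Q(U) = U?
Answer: 963622979449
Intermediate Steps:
X(I) = I*(-4 + I) (X(I) = I*(I - 4) = I*(-4 + I))
k(x) = -1 + x² - x (k(x) = (x² - x) - 1 = -1 + x² - x)
(M(k(X(-4))) - 438)² = ((-1 + (-4*(-4 - 4))² - (-4)*(-4 - 4))² - 438)² = ((-1 + (-4*(-8))² - (-4)*(-8))² - 438)² = ((-1 + 32² - 1*32)² - 438)² = ((-1 + 1024 - 32)² - 438)² = (991² - 438)² = (982081 - 438)² = 981643² = 963622979449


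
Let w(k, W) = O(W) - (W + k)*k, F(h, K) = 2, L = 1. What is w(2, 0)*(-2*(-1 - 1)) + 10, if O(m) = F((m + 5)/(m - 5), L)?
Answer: 2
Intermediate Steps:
O(m) = 2
w(k, W) = 2 - k*(W + k) (w(k, W) = 2 - (W + k)*k = 2 - k*(W + k))
w(2, 0)*(-2*(-1 - 1)) + 10 = (2 - 1*2² - 1*0*2)*(-2*(-1 - 1)) + 10 = (2 - 1*4 + 0)*(-2*(-2)) + 10 = (2 - 4 + 0)*4 + 10 = -2*4 + 10 = -8 + 10 = 2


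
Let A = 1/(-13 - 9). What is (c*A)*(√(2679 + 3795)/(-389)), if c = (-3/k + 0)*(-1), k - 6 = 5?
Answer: 3*√6474/94138 ≈ 0.0025641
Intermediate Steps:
k = 11 (k = 6 + 5 = 11)
A = -1/22 (A = 1/(-22) = -1/22 ≈ -0.045455)
c = 3/11 (c = (-3/11 + 0)*(-1) = -3/11*(-1) = 3/11 ≈ 0.27273)
(c*A)*(√(2679 + 3795)/(-389)) = ((3/11)*(-1/22))*(√(2679 + 3795)/(-389)) = -3*√6474*(-1)/(242*389) = -(-3)*√6474/94138 = 3*√6474/94138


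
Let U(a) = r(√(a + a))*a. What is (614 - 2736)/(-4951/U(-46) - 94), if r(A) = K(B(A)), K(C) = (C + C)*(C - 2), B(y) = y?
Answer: 14999963416672/668429470161 + 3866216096*I*√23/668429470161 ≈ 22.441 + 0.027739*I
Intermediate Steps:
K(C) = 2*C*(-2 + C) (K(C) = (2*C)*(-2 + C) = 2*C*(-2 + C))
r(A) = 2*A*(-2 + A)
U(a) = 2*√2*a^(3/2)*(-2 + √2*√a) (U(a) = (2*√(a + a)*(-2 + √(a + a)))*a = (2*√(2*a)*(-2 + √(2*a)))*a = (2*(√2*√a)*(-2 + √2*√a))*a = (2*√2*√a*(-2 + √2*√a))*a = 2*√2*a^(3/2)*(-2 + √2*√a))
(614 - 2736)/(-4951/U(-46) - 94) = (614 - 2736)/(-4951/(4*(-46)² - 4*√2*(-46)^(3/2)) - 94) = -2122/(-4951/(4*2116 - 4*√2*(-46*I*√46)) - 94) = -2122/(-4951/(8464 + 368*I*√23) - 94) = -2122/(-94 - 4951/(8464 + 368*I*√23))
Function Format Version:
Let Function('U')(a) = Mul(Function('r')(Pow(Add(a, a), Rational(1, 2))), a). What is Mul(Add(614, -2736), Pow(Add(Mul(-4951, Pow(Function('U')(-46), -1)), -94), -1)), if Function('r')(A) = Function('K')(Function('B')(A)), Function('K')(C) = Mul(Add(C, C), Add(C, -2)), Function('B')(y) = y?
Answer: Add(Rational(14999963416672, 668429470161), Mul(Rational(3866216096, 668429470161), I, Pow(23, Rational(1, 2)))) ≈ Add(22.441, Mul(0.027739, I))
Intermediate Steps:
Function('K')(C) = Mul(2, C, Add(-2, C)) (Function('K')(C) = Mul(Mul(2, C), Add(-2, C)) = Mul(2, C, Add(-2, C)))
Function('r')(A) = Mul(2, A, Add(-2, A))
Function('U')(a) = Mul(2, Pow(2, Rational(1, 2)), Pow(a, Rational(3, 2)), Add(-2, Mul(Pow(2, Rational(1, 2)), Pow(a, Rational(1, 2))))) (Function('U')(a) = Mul(Mul(2, Pow(Add(a, a), Rational(1, 2)), Add(-2, Pow(Add(a, a), Rational(1, 2)))), a) = Mul(Mul(2, Pow(Mul(2, a), Rational(1, 2)), Add(-2, Pow(Mul(2, a), Rational(1, 2)))), a) = Mul(Mul(2, Mul(Pow(2, Rational(1, 2)), Pow(a, Rational(1, 2))), Add(-2, Mul(Pow(2, Rational(1, 2)), Pow(a, Rational(1, 2))))), a) = Mul(Mul(2, Pow(2, Rational(1, 2)), Pow(a, Rational(1, 2)), Add(-2, Mul(Pow(2, Rational(1, 2)), Pow(a, Rational(1, 2))))), a) = Mul(2, Pow(2, Rational(1, 2)), Pow(a, Rational(3, 2)), Add(-2, Mul(Pow(2, Rational(1, 2)), Pow(a, Rational(1, 2))))))
Mul(Add(614, -2736), Pow(Add(Mul(-4951, Pow(Function('U')(-46), -1)), -94), -1)) = Mul(Add(614, -2736), Pow(Add(Mul(-4951, Pow(Add(Mul(4, Pow(-46, 2)), Mul(-4, Pow(2, Rational(1, 2)), Pow(-46, Rational(3, 2)))), -1)), -94), -1)) = Mul(-2122, Pow(Add(Mul(-4951, Pow(Add(Mul(4, 2116), Mul(-4, Pow(2, Rational(1, 2)), Mul(-46, I, Pow(46, Rational(1, 2))))), -1)), -94), -1)) = Mul(-2122, Pow(Add(Mul(-4951, Pow(Add(8464, Mul(368, I, Pow(23, Rational(1, 2)))), -1)), -94), -1)) = Mul(-2122, Pow(Add(-94, Mul(-4951, Pow(Add(8464, Mul(368, I, Pow(23, Rational(1, 2)))), -1))), -1))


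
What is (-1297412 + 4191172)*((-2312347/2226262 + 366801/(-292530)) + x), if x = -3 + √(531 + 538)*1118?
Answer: -166235480232187392/10854140381 + 3235223680*√1069 ≈ 1.0576e+11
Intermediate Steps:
x = -3 + 1118*√1069 (x = -3 + √1069*1118 = -3 + 1118*√1069 ≈ 36551.)
(-1297412 + 4191172)*((-2312347/2226262 + 366801/(-292530)) + x) = (-1297412 + 4191172)*((-2312347/2226262 + 366801/(-292530)) + (-3 + 1118*√1069)) = 2893760*((-2312347*1/2226262 + 366801*(-1/292530)) + (-3 + 1118*√1069)) = 2893760*((-2312347/2226262 - 122267/97510) + (-3 + 1118*√1069)) = 2893760*(-124418832981/54270701905 + (-3 + 1118*√1069)) = 2893760*(-287230938696/54270701905 + 1118*√1069) = -166235480232187392/10854140381 + 3235223680*√1069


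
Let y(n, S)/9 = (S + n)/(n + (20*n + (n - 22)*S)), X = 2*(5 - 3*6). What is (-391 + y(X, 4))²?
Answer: 256640400/1681 ≈ 1.5267e+5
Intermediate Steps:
X = -26 (X = 2*(5 - 18) = 2*(-13) = -26)
y(n, S) = 9*(S + n)/(21*n + S*(-22 + n)) (y(n, S) = 9*((S + n)/(n + (20*n + (n - 22)*S))) = 9*((S + n)/(n + (20*n + (-22 + n)*S))) = 9*((S + n)/(n + (20*n + S*(-22 + n)))) = 9*((S + n)/(21*n + S*(-22 + n))) = 9*(S + n)/(21*n + S*(-22 + n)))
(-391 + y(X, 4))² = (-391 + 9*(4 - 26)/(-22*4 + 21*(-26) + 4*(-26)))² = (-391 + 9*(-22)/(-88 - 546 - 104))² = (-391 + 9*(-22)/(-738))² = (-391 + 9*(-1/738)*(-22))² = (-391 + 11/41)² = (-16020/41)² = 256640400/1681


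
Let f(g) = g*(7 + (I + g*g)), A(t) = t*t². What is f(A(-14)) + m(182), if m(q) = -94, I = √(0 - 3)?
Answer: -20661066086 - 2744*I*√3 ≈ -2.0661e+10 - 4752.8*I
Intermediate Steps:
I = I*√3 (I = √(-3) = I*√3 ≈ 1.732*I)
A(t) = t³
f(g) = g*(7 + g² + I*√3) (f(g) = g*(7 + (I*√3 + g*g)) = g*(7 + (I*√3 + g²)) = g*(7 + (g² + I*√3)) = g*(7 + g² + I*√3))
f(A(-14)) + m(182) = (-14)³*(7 + ((-14)³)² + I*√3) - 94 = -2744*(7 + (-2744)² + I*√3) - 94 = -2744*(7 + 7529536 + I*√3) - 94 = -2744*(7529543 + I*√3) - 94 = (-20661065992 - 2744*I*√3) - 94 = -20661066086 - 2744*I*√3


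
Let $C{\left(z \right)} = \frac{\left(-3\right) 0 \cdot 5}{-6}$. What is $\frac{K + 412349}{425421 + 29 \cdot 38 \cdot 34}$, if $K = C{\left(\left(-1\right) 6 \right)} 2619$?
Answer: $\frac{58907}{66127} \approx 0.89082$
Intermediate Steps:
$C{\left(z \right)} = 0$ ($C{\left(z \right)} = 0 \cdot 5 \left(- \frac{1}{6}\right) = 0 \left(- \frac{1}{6}\right) = 0$)
$K = 0$ ($K = 0 \cdot 2619 = 0$)
$\frac{K + 412349}{425421 + 29 \cdot 38 \cdot 34} = \frac{0 + 412349}{425421 + 29 \cdot 38 \cdot 34} = \frac{412349}{425421 + 1102 \cdot 34} = \frac{412349}{425421 + 37468} = \frac{412349}{462889} = 412349 \cdot \frac{1}{462889} = \frac{58907}{66127}$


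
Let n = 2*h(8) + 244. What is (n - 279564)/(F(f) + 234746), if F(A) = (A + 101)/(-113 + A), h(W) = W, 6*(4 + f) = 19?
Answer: -190764632/160330917 ≈ -1.1898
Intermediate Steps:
f = -⅚ (f = -4 + (⅙)*19 = -4 + 19/6 = -⅚ ≈ -0.83333)
n = 260 (n = 2*8 + 244 = 16 + 244 = 260)
F(A) = (101 + A)/(-113 + A)
(n - 279564)/(F(f) + 234746) = (260 - 279564)/((101 - ⅚)/(-113 - ⅚) + 234746) = -279304/((601/6)/(-683/6) + 234746) = -279304/(-6/683*601/6 + 234746) = -279304/(-601/683 + 234746) = -279304/160330917/683 = -279304*683/160330917 = -190764632/160330917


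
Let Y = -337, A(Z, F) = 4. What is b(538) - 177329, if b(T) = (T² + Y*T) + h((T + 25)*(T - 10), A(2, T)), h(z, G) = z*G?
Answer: 1119865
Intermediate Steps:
h(z, G) = G*z
b(T) = T² - 337*T + 4*(-10 + T)*(25 + T) (b(T) = (T² - 337*T) + 4*((T + 25)*(T - 10)) = (T² - 337*T) + 4*((25 + T)*(-10 + T)) = (T² - 337*T) + 4*((-10 + T)*(25 + T)) = (T² - 337*T) + 4*(-10 + T)*(25 + T) = T² - 337*T + 4*(-10 + T)*(25 + T))
b(538) - 177329 = (-1000 - 277*538 + 5*538²) - 177329 = (-1000 - 149026 + 5*289444) - 177329 = (-1000 - 149026 + 1447220) - 177329 = 1297194 - 177329 = 1119865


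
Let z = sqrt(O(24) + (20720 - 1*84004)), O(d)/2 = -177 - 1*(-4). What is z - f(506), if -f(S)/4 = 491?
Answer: 1964 + 3*I*sqrt(7070) ≈ 1964.0 + 252.25*I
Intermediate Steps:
f(S) = -1964 (f(S) = -4*491 = -1964)
O(d) = -346 (O(d) = 2*(-177 - 1*(-4)) = 2*(-177 + 4) = 2*(-173) = -346)
z = 3*I*sqrt(7070) (z = sqrt(-346 + (20720 - 1*84004)) = sqrt(-346 + (20720 - 84004)) = sqrt(-346 - 63284) = sqrt(-63630) = 3*I*sqrt(7070) ≈ 252.25*I)
z - f(506) = 3*I*sqrt(7070) - 1*(-1964) = 3*I*sqrt(7070) + 1964 = 1964 + 3*I*sqrt(7070)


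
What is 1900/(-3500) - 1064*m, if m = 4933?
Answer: -183704939/35 ≈ -5.2487e+6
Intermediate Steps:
1900/(-3500) - 1064*m = 1900/(-3500) - 1064/(1/4933) = 1900*(-1/3500) - 1064/1/4933 = -19/35 - 1064*4933 = -19/35 - 5248712 = -183704939/35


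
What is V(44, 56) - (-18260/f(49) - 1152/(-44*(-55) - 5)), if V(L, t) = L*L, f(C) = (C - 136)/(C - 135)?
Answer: 1399760968/70035 ≈ 19987.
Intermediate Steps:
f(C) = (-136 + C)/(-135 + C)
V(L, t) = L²
V(44, 56) - (-18260/f(49) - 1152/(-44*(-55) - 5)) = 44² - (-18260*(-135 + 49)/(-136 + 49) - 1152/(-44*(-55) - 5)) = 1936 - (-18260/(-87/(-86)) - 1152/(2420 - 5)) = 1936 - (-18260/((-1/86*(-87))) - 1152/2415) = 1936 - (-18260/87/86 - 1152*1/2415) = 1936 - (-18260*86/87 - 384/805) = 1936 - (-1570360/87 - 384/805) = 1936 - 1*(-1264173208/70035) = 1936 + 1264173208/70035 = 1399760968/70035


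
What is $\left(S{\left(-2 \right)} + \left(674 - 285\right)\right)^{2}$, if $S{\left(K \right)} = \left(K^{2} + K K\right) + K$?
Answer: $156025$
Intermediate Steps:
$S{\left(K \right)} = K + 2 K^{2}$ ($S{\left(K \right)} = \left(K^{2} + K^{2}\right) + K = 2 K^{2} + K = K + 2 K^{2}$)
$\left(S{\left(-2 \right)} + \left(674 - 285\right)\right)^{2} = \left(- 2 \left(1 + 2 \left(-2\right)\right) + \left(674 - 285\right)\right)^{2} = \left(- 2 \left(1 - 4\right) + 389\right)^{2} = \left(\left(-2\right) \left(-3\right) + 389\right)^{2} = \left(6 + 389\right)^{2} = 395^{2} = 156025$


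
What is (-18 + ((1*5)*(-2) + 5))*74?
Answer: -1702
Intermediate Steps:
(-18 + ((1*5)*(-2) + 5))*74 = (-18 + (5*(-2) + 5))*74 = (-18 + (-10 + 5))*74 = (-18 - 5)*74 = -23*74 = -1702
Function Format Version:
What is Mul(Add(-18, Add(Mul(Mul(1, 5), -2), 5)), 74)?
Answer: -1702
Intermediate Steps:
Mul(Add(-18, Add(Mul(Mul(1, 5), -2), 5)), 74) = Mul(Add(-18, Add(Mul(5, -2), 5)), 74) = Mul(Add(-18, Add(-10, 5)), 74) = Mul(Add(-18, -5), 74) = Mul(-23, 74) = -1702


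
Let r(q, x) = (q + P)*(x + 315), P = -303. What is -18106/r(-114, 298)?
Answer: 18106/255621 ≈ 0.070831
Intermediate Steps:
r(q, x) = (-303 + q)*(315 + x) (r(q, x) = (q - 303)*(x + 315) = (-303 + q)*(315 + x))
-18106/r(-114, 298) = -18106/(-95445 - 303*298 + 315*(-114) - 114*298) = -18106/(-95445 - 90294 - 35910 - 33972) = -18106/(-255621) = -18106*(-1/255621) = 18106/255621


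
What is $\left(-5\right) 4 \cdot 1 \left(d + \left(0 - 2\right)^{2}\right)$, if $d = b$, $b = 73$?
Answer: $-1540$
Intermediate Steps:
$d = 73$
$\left(-5\right) 4 \cdot 1 \left(d + \left(0 - 2\right)^{2}\right) = \left(-5\right) 4 \cdot 1 \left(73 + \left(0 - 2\right)^{2}\right) = \left(-20\right) 1 \left(73 + \left(-2\right)^{2}\right) = - 20 \left(73 + 4\right) = \left(-20\right) 77 = -1540$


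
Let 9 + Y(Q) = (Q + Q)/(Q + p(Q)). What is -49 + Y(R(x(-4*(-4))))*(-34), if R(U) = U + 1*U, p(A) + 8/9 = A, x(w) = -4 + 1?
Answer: 6535/29 ≈ 225.34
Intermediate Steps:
x(w) = -3
p(A) = -8/9 + A
R(U) = 2*U (R(U) = U + U = 2*U)
Y(Q) = -9 + 2*Q/(-8/9 + 2*Q) (Y(Q) = -9 + (Q + Q)/(Q + (-8/9 + Q)) = -9 + (2*Q)/(-8/9 + 2*Q) = -9 + 2*Q/(-8/9 + 2*Q))
-49 + Y(R(x(-4*(-4))))*(-34) = -49 + (36*(1 - 4*(-3))/(-4 + 9*(2*(-3))))*(-34) = -49 + (36*(1 - 2*(-6))/(-4 + 9*(-6)))*(-34) = -49 + (36*(1 + 12)/(-4 - 54))*(-34) = -49 + (36*13/(-58))*(-34) = -49 + (36*(-1/58)*13)*(-34) = -49 - 234/29*(-34) = -49 + 7956/29 = 6535/29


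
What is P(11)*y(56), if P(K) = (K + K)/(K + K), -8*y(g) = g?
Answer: -7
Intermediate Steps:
y(g) = -g/8
P(K) = 1 (P(K) = (2*K)/((2*K)) = (2*K)*(1/(2*K)) = 1)
P(11)*y(56) = 1*(-⅛*56) = 1*(-7) = -7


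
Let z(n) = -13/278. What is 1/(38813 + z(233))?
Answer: 278/10790001 ≈ 2.5765e-5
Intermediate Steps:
z(n) = -13/278 (z(n) = -13*1/278 = -13/278)
1/(38813 + z(233)) = 1/(38813 - 13/278) = 1/(10790001/278) = 278/10790001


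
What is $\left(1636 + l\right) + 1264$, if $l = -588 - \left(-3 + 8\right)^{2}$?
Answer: $2287$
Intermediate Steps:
$l = -613$ ($l = -588 - 5^{2} = -588 - 25 = -613$)
$\left(1636 + l\right) + 1264 = \left(1636 - 613\right) + 1264 = 1023 + 1264 = 2287$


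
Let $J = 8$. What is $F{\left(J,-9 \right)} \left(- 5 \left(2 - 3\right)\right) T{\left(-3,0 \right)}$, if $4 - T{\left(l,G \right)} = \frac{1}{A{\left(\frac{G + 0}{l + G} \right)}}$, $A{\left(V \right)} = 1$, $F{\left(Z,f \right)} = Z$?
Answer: $120$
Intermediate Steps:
$T{\left(l,G \right)} = 3$ ($T{\left(l,G \right)} = 4 - 1^{-1} = 4 - 1 = 3$)
$F{\left(J,-9 \right)} \left(- 5 \left(2 - 3\right)\right) T{\left(-3,0 \right)} = 8 \left(- 5 \left(2 - 3\right)\right) 3 = 8 \left(\left(-5\right) \left(-1\right)\right) 3 = 8 \cdot 5 \cdot 3 = 40 \cdot 3 = 120$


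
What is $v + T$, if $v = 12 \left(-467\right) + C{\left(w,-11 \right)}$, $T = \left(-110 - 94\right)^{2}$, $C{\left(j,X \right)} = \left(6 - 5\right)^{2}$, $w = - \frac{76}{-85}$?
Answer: $36013$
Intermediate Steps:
$w = \frac{76}{85}$ ($w = \left(-76\right) \left(- \frac{1}{85}\right) = \frac{76}{85} \approx 0.89412$)
$C{\left(j,X \right)} = 1$ ($C{\left(j,X \right)} = 1^{2} = 1$)
$T = 41616$ ($T = \left(-204\right)^{2} = 41616$)
$v = -5603$ ($v = 12 \left(-467\right) + 1 = -5604 + 1 = -5603$)
$v + T = -5603 + 41616 = 36013$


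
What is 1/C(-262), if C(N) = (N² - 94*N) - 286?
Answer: 1/92986 ≈ 1.0754e-5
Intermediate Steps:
C(N) = -286 + N² - 94*N
1/C(-262) = 1/(-286 + (-262)² - 94*(-262)) = 1/(-286 + 68644 + 24628) = 1/92986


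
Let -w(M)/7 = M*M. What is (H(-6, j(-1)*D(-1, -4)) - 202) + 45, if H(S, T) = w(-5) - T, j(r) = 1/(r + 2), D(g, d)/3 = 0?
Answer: -332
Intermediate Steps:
D(g, d) = 0 (D(g, d) = 3*0 = 0)
j(r) = 1/(2 + r)
w(M) = -7*M² (w(M) = -7*M*M = -7*M²)
H(S, T) = -175 - T (H(S, T) = -7*(-5)² - T = -7*25 - T = -175 - T)
(H(-6, j(-1)*D(-1, -4)) - 202) + 45 = ((-175 - 0/(2 - 1)) - 202) + 45 = ((-175 - 0/1) - 202) + 45 = ((-175 - 0) - 202) + 45 = ((-175 - 1*0) - 202) + 45 = ((-175 + 0) - 202) + 45 = (-175 - 202) + 45 = -377 + 45 = -332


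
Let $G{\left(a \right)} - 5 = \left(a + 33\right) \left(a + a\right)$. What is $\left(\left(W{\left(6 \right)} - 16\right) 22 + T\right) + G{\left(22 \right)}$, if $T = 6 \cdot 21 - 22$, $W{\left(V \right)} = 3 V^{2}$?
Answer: $4553$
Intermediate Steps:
$G{\left(a \right)} = 5 + 2 a \left(33 + a\right)$ ($G{\left(a \right)} = 5 + \left(a + 33\right) \left(a + a\right) = 5 + \left(33 + a\right) 2 a = 5 + 2 a \left(33 + a\right)$)
$T = 104$ ($T = 126 - 22 = 104$)
$\left(\left(W{\left(6 \right)} - 16\right) 22 + T\right) + G{\left(22 \right)} = \left(\left(3 \cdot 6^{2} - 16\right) 22 + 104\right) + \left(5 + 2 \cdot 22^{2} + 66 \cdot 22\right) = \left(\left(3 \cdot 36 - 16\right) 22 + 104\right) + \left(5 + 2 \cdot 484 + 1452\right) = \left(\left(108 - 16\right) 22 + 104\right) + \left(5 + 968 + 1452\right) = \left(92 \cdot 22 + 104\right) + 2425 = \left(2024 + 104\right) + 2425 = 2128 + 2425 = 4553$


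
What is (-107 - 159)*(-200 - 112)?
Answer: 82992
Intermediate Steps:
(-107 - 159)*(-200 - 112) = -266*(-312) = 82992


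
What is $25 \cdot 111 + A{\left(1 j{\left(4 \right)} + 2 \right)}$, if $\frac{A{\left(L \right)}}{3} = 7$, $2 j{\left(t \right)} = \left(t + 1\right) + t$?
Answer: $2796$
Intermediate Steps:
$j{\left(t \right)} = \frac{1}{2} + t$ ($j{\left(t \right)} = \frac{\left(t + 1\right) + t}{2} = \frac{\left(1 + t\right) + t}{2} = \frac{1 + 2 t}{2} = \frac{1}{2} + t$)
$A{\left(L \right)} = 21$ ($A{\left(L \right)} = 3 \cdot 7 = 21$)
$25 \cdot 111 + A{\left(1 j{\left(4 \right)} + 2 \right)} = 25 \cdot 111 + 21 = 2775 + 21 = 2796$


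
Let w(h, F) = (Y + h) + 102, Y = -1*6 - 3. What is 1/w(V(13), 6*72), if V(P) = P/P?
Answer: 1/94 ≈ 0.010638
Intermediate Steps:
V(P) = 1
Y = -9 (Y = -6 - 3 = -9)
w(h, F) = 93 + h (w(h, F) = (-9 + h) + 102 = 93 + h)
1/w(V(13), 6*72) = 1/(93 + 1) = 1/94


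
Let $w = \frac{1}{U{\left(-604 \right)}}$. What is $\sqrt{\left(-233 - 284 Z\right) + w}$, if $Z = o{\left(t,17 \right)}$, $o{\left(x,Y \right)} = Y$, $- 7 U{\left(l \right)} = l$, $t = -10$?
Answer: $\frac{i \sqrt{461582387}}{302} \approx 71.141 i$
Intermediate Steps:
$U{\left(l \right)} = - \frac{l}{7}$
$Z = 17$
$w = \frac{7}{604}$ ($w = \frac{1}{\left(- \frac{1}{7}\right) \left(-604\right)} = \frac{1}{\frac{604}{7}} = \frac{7}{604} \approx 0.011589$)
$\sqrt{\left(-233 - 284 Z\right) + w} = \sqrt{\left(-233 - 4828\right) + \frac{7}{604}} = \sqrt{-5061 + \frac{7}{604}} = \sqrt{- \frac{3056837}{604}} = \frac{i \sqrt{461582387}}{302}$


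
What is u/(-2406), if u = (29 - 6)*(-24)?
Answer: 92/401 ≈ 0.22943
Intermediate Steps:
u = -552 (u = 23*(-24) = -552)
u/(-2406) = -552/(-2406) = -552*(-1/2406) = 92/401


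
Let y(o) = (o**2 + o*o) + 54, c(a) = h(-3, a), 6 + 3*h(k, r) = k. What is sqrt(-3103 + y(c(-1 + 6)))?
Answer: I*sqrt(3031) ≈ 55.055*I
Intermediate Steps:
h(k, r) = -2 + k/3
c(a) = -3 (c(a) = -2 + (1/3)*(-3) = -2 - 1 = -3)
y(o) = 54 + 2*o**2 (y(o) = (o**2 + o**2) + 54 = 2*o**2 + 54 = 54 + 2*o**2)
sqrt(-3103 + y(c(-1 + 6))) = sqrt(-3103 + (54 + 2*(-3)**2)) = sqrt(-3103 + (54 + 2*9)) = sqrt(-3103 + (54 + 18)) = sqrt(-3103 + 72) = sqrt(-3031) = I*sqrt(3031)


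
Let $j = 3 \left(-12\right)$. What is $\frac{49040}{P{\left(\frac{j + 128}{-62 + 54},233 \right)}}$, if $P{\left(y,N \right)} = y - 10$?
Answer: $- \frac{98080}{43} \approx -2280.9$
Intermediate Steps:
$j = -36$
$P{\left(y,N \right)} = -10 + y$
$\frac{49040}{P{\left(\frac{j + 128}{-62 + 54},233 \right)}} = \frac{49040}{-10 + \frac{-36 + 128}{-62 + 54}} = \frac{49040}{-10 + \frac{92}{-8}} = \frac{49040}{-10 + 92 \left(- \frac{1}{8}\right)} = \frac{49040}{-10 - \frac{23}{2}} = \frac{49040}{- \frac{43}{2}} = 49040 \left(- \frac{2}{43}\right) = - \frac{98080}{43}$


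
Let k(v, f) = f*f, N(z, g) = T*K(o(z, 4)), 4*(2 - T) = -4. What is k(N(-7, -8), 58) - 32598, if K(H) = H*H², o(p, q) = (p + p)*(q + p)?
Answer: -29234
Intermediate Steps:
o(p, q) = 2*p*(p + q) (o(p, q) = (2*p)*(p + q) = 2*p*(p + q))
K(H) = H³
T = 3 (T = 2 - ¼*(-4) = 2 + 1 = 3)
N(z, g) = 24*z³*(4 + z)³ (N(z, g) = 3*(2*z*(z + 4))³ = 3*(2*z*(4 + z))³ = 3*(8*z³*(4 + z)³) = 24*z³*(4 + z)³)
k(v, f) = f²
k(N(-7, -8), 58) - 32598 = 58² - 32598 = 3364 - 32598 = -29234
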